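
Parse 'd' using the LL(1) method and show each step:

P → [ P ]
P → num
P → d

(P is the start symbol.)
LL(1) parsing maintains a stack (initially the start symbol over $) and the input. At each step: if the stack top is a terminal, match it against the current input token; if it is a non-terminal N, replace it with the RHS of M[N, lookahead] (the unique production whose predict set contains the lookahead).

Stack is shown with the top on the left.

Stack  Input  Action
--------------------
P $    d $    output P → d
d $    d $    match 'd'
$      $      accept

The string is accepted.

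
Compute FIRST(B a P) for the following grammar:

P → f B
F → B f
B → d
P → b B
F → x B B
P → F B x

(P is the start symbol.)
{ 'd' }

FIRST sets of the non-terminals involved (from the grammar, by fixed-point iteration):
  FIRST(B) = { 'd' }

To compute FIRST(B a P), process the symbols left to right:
Symbol B is a non-terminal. Add FIRST(B) \ {ε} = { 'd' }
B is not nullable (ε ∉ FIRST(B)), so stop here.
FIRST(B a P) = { 'd' }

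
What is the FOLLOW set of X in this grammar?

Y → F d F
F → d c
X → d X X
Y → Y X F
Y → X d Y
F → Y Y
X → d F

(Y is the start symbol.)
{ 'd' }

In X → d X X: X is followed by X, add FIRST(X) \ {ε} = { 'd' }
In X → d X X: X is at the end; this adds FOLLOW(X) to itself — nothing new
In Y → Y X F: X is followed by F, add FIRST(F) \ {ε} = { 'd' }
In Y → X d Y: X is followed by d Y, add FIRST(d Y) \ {ε} = { 'd' }

Taking the union: FOLLOW(X) = { 'd' }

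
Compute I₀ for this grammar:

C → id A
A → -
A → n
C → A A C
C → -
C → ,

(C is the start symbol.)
First, augment the grammar with C' → C
I₀ = CLOSURE({ [C' → . C] }):
  [C' → . C] has the dot before C: add [C → . id A], [C → . A A C], [C → . -], [C → . ,]
  [C → . A A C] has the dot before A: add [A → . -], [A → . n]
No further items can be added.

I₀ = { [A → . -], [A → . n], [C → . ,], [C → . -], [C → . A A C], [C → . id A], [C' → . C] }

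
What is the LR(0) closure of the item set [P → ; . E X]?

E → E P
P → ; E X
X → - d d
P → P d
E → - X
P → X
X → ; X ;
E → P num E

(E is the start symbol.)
{ [E → . - X], [E → . E P], [E → . P num E], [P → . ; E X], [P → . P d], [P → . X], [P → ; . E X], [X → . - d d], [X → . ; X ;] }

Start with: [P → ; . E X]
  [P → ; . E X] has the dot before E: add [E → . E P], [E → . - X], [E → . P num E]
  [E → . P num E] has the dot before P: add [P → . ; E X], [P → . P d], [P → . X]
  [P → . X] has the dot before X: add [X → . - d d], [X → . ; X ;]
No further items can be added.

CLOSURE = { [E → . - X], [E → . E P], [E → . P num E], [P → . ; E X], [P → . P d], [P → . X], [P → ; . E X], [X → . - d d], [X → . ; X ;] }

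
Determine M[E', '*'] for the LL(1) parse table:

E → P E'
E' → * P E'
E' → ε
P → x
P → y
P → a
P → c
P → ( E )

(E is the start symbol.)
To find M[E', '*'], we find productions for E' where '*' is in the predict set (PREDICT(N → α) = (FIRST(α) \ {ε}) ∪ (FOLLOW(N) if α ⇒* ε)).

Relevant sets:
  FOLLOW(E') = { $, ')' }

E' → * P E': PREDICT = { '*' }
  '*' is in predict set, so this production goes in M[E', '*']
E' → ε: PREDICT = { $, ')' }

M[E', '*'] = E' → * P E'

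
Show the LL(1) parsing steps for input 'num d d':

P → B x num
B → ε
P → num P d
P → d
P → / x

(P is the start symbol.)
LL(1) parsing maintains a stack (initially the start symbol over $) and the input. At each step: if the stack top is a terminal, match it against the current input token; if it is a non-terminal N, replace it with the RHS of M[N, lookahead] (the unique production whose predict set contains the lookahead).

Stack is shown with the top on the left.

Stack      Input      Action
----------------------------
P $        num d d $  output P → num P d
num P d $  num d d $  match 'num'
P d $      d d $      output P → d
d d $      d d $      match 'd'
d $        d $        match 'd'
$          $          accept

The string is accepted.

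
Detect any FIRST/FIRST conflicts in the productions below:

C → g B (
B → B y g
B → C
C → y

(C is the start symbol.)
Yes. B → B y g / B → C on { 'g', 'y' }

A FIRST/FIRST conflict occurs when two productions N → α and N → β for the same non-terminal have FIRST(α) ∩ FIRST(β) ≠ ∅ (with ε ∈ FIRST of a nullable right-hand side, so two nullable alternatives also conflict).

FIRST sets of the non-terminals at (or reachable through a nullable prefix from) the front of some alternative:
  FIRST(B) = { 'g', 'y' }
  FIRST(C) = { 'g', 'y' }

Productions for C:
  C → g B (: FIRST = { 'g' }
  C → y: FIRST = { 'y' }
Productions for B:
  B → B y g: FIRST = { 'g', 'y' }
  B → C: FIRST = { 'g', 'y' }

Conflict for B: B → B y g and B → C
  Overlap: { 'g', 'y' }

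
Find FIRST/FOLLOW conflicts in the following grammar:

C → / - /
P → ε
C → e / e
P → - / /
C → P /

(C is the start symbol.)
No FIRST/FOLLOW conflicts.

Nullable non-terminals: P.

P: nullable alternative(s) P → ε; FOLLOW(P) = { '/' }
  P → ε: FIRST \ {ε} = { } — this is the only nullable alternative, skip
  P → - / /: FIRST \ {ε} = { '-' } — disjoint from FOLLOW(P)

C has no nullable alternative, so no FIRST/FOLLOW check is needed there.

No FIRST/FOLLOW conflicts found.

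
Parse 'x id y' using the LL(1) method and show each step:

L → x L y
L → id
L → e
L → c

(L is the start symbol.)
Stack is shown with the top on the left.

Stack    Input     Action
-------------------------
L $      x id y $  output L → x L y
x L y $  x id y $  match 'x'
L y $    id y $    output L → id
id y $   id y $    match 'id'
y $      y $       match 'y'
$        $         accept

The string is accepted.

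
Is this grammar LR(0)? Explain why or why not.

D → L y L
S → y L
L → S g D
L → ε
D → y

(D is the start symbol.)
Augment with D' → D and build the canonical LR(0) collection (I0 = CLOSURE({[D' → . D]}), then GOTO on every symbol after a dot until no new states appear). It has 11 states:
  I0: { [D → . L y L], [D → . y], [D' → . D], [L → . S g D], [L → .], [S → . y L] }  — shift, reduce
  I1: { [D' → D .] }  — accept
  I2: { [D → L . y L] }  — shift
  I3: { [L → S . g D] }  — shift
  I4: { [D → y .], [L → . S g D], [L → .], [S → . y L], [S → y . L] }  — shift, 2 reduces
  I5: { [S → y L .] }  — reduce
  I6: { [L → . S g D], [L → .], [S → . y L], [S → y . L] }  — shift, reduce
  I7: { [D → . L y L], [D → . y], [L → . S g D], [L → .], [L → S g . D], [S → . y L] }  — shift, reduce
  I8: { [L → S g D .] }  — reduce
  I9: { [D → L y . L], [L → . S g D], [L → .], [S → . y L] }  — shift, reduce
  I10: { [D → L y L .] }  — reduce

Conflict in state I0:
  Shift-reduce conflict between [L → .] and [D → . y]
So the grammar is NOT LR(0).

Answer: No. Shift-reduce conflict between [L → .] and [D → . y]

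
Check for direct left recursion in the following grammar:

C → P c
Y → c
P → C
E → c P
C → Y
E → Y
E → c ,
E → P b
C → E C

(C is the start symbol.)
C → P c: starts with P
Y → c: starts with c
P → C: starts with C
E → c P: starts with c
C → Y: starts with Y
E → Y: starts with Y
E → c ,: starts with c
E → P b: starts with P
C → E C: starts with E

No direct left recursion found.

Answer: No direct left recursion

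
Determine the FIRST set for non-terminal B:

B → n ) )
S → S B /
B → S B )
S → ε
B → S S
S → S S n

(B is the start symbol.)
{ ')', '/', 'n', ε }

To compute FIRST(B), examine every production with B on the left-hand side, reading each right-hand side left to right until a non-nullable symbol is reached.

FIRST sets of the other non-terminals involved (by the same procedure, iterated to a fixed point):
  FIRST(S) = { ')', '/', 'n', ε }

From B → n ) ):
  - n is a terminal: add 'n' and stop
From B → S B ):
  - S is a non-terminal: add FIRST(S) \ {ε} = { ')', '/', 'n' }
    S is nullable, so continue to the next symbol
  - B is the symbol being defined: contributes nothing new
    B is nullable, so continue to the next symbol
  - ')' is a terminal: add ')' and stop
From B → S S:
  - S is a non-terminal: add FIRST(S) \ {ε} = { ')', '/', 'n' }
    S is nullable, so continue to the next symbol
  - S is a non-terminal: add FIRST(S) \ {ε} = { ')', '/', 'n' }
    S is nullable and nothing follows, so the whole right-hand side can vanish: ε ∈ FIRST(B)

Collecting: FIRST(B) = { ')', '/', 'n', ε }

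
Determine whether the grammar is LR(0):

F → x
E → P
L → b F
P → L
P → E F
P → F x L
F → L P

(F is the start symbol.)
Augment with F' → F and build the canonical LR(0) collection (I0 = CLOSURE({[F' → . F]}), then GOTO on every symbol after a dot until no new states appear). It has 13 states:
  I0: { [F → . L P], [F → . x], [F' → . F], [L → . b F] }  — shift
  I1: { [F' → F .] }  — accept
  I2: { [E → . P], [F → . L P], [F → . x], [F → L . P], [L → . b F], [P → . E F], [P → . F x L], [P → . L] }  — shift
  I3: { [F → . L P], [F → . x], [L → . b F], [L → b . F] }  — shift
  I4: { [F → x .] }  — reduce
  I5: { [L → b F .] }  — reduce
  I6: { [F → . L P], [F → . x], [L → . b F], [P → E . F] }  — shift
  I7: { [P → F . x L] }  — shift
  I8: { [E → . P], [F → . L P], [F → . x], [F → L . P], [L → . b F], [P → . E F], [P → . F x L], [P → . L], [P → L .] }  — shift, reduce
  I9: { [E → P .], [F → L P .] }  — 2 reduces
  I10: { [L → . b F], [P → F x . L] }  — shift
  I11: { [P → F x L .] }  — reduce
  I12: { [P → E F .] }  — reduce

Conflict in state I8:
  Shift-reduce conflict between [P → L .] and [F → . x]
So the grammar is NOT LR(0).

Answer: No. Shift-reduce conflict between [P → L .] and [F → . x]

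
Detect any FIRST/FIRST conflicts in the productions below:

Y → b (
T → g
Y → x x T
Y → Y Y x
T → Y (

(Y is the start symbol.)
FIRST sets of the non-terminals at (or reachable through a nullable prefix from) the front of some alternative:
  FIRST(Y) = { 'b', 'x' }

Productions for Y:
  Y → b (: FIRST = { 'b' }
  Y → x x T: FIRST = { 'x' }
  Y → Y Y x: FIRST = { 'b', 'x' }
Productions for T:
  T → g: FIRST = { 'g' }
  T → Y (: FIRST = { 'b', 'x' }

Conflict for Y: Y → b ( and Y → Y Y x
  Overlap: { 'b' }
Conflict for Y: Y → x x T and Y → Y Y x
  Overlap: { 'x' }

Answer: Yes. Y → b '(' / Y → Y Y x on { 'b' }; Y → x x T / Y → Y Y x on { 'x' }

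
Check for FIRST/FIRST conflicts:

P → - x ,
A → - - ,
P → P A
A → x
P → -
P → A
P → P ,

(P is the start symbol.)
Yes. P → '-' x ',' / P → P A on { '-' }; P → '-' x ',' / P → '-' on { '-' }; P → '-' x ',' / P → A on { '-' }; P → '-' x ',' / P → P ',' on { '-' }; P → P A / P → '-' on { '-' }; P → P A / P → A on { '-', 'x' }; P → P A / P → P ',' on { '-', 'x' }; P → '-' / P → A on { '-' }; P → '-' / P → P ',' on { '-' }; P → A / P → P ',' on { '-', 'x' }

FIRST sets of the non-terminals at (or reachable through a nullable prefix from) the front of some alternative:
  FIRST(P) = { '-', 'x' }
  FIRST(A) = { '-', 'x' }

Productions for P:
  P → - x ,: FIRST = { '-' }
  P → P A: FIRST = { '-', 'x' }
  P → -: FIRST = { '-' }
  P → A: FIRST = { '-', 'x' }
  P → P ,: FIRST = { '-', 'x' }
Productions for A:
  A → - - ,: FIRST = { '-' }
  A → x: FIRST = { 'x' }

Conflict for P: P → - x , and P → P A
  Overlap: { '-' }
Conflict for P: P → - x , and P → -
  Overlap: { '-' }
Conflict for P: P → - x , and P → A
  Overlap: { '-' }
Conflict for P: P → - x , and P → P ,
  Overlap: { '-' }
Conflict for P: P → P A and P → -
  Overlap: { '-' }
Conflict for P: P → P A and P → A
  Overlap: { '-', 'x' }
Conflict for P: P → P A and P → P ,
  Overlap: { '-', 'x' }
Conflict for P: P → - and P → A
  Overlap: { '-' }
Conflict for P: P → - and P → P ,
  Overlap: { '-' }
Conflict for P: P → A and P → P ,
  Overlap: { '-', 'x' }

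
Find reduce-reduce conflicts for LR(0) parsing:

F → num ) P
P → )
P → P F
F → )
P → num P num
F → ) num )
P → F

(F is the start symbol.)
Yes — I5: [F → ) .] vs [P → ) .]; I9: [F → ) .] vs [P → ) .]; I14: [F → ) .] vs [F → ) num ) .]

A reduce-reduce conflict occurs when an LR(0) state has two complete items [A → α .] and [B → β .] — both call for a reduction, and with no lookahead the parser cannot choose between them.

Augment with F' → F and build the canonical LR(0) collection (I0 = CLOSURE({[F' → . F]}), then GOTO on every symbol after a dot until no new states appear). It has 17 states:
  I0: { [F → . ) num )], [F → . )], [F → . num ) P], [F' → . F] }  — shift
  I1: { [F → ) . num )], [F → ) .] }  — shift, reduce
  I2: { [F' → F .] }  — accept
  I3: { [F → num . ) P] }  — shift
  I4: { [F → . ) num )], [F → . )], [F → . num ) P], [F → num ) . P], [P → . )], [P → . F], [P → . P F], [P → . num P num] }  — shift
  I5: { [F → ) . num )], [F → ) .], [P → ) .] }  — shift, 2 reduces
  I6: { [P → F .] }  — reduce
  I7: { [F → . ) num )], [F → . )], [F → . num ) P], [F → num ) P .], [P → P . F] }  — shift, reduce
  I8: { [F → . ) num )], [F → . )], [F → . num ) P], [F → num . ) P], [P → . )], [P → . F], [P → . P F], [P → . num P num], [P → num . P num] }  — shift
  I9: { [F → ) . num )], [F → ) .], [F → . ) num )], [F → . )], [F → . num ) P], [F → num ) . P], [P → ) .], [P → . )], [P → . F], [P → . P F], [P → . num P num] }  — shift, 2 reduces
  I10: { [F → . ) num )], [F → . )], [F → . num ) P], [P → P . F], [P → num P . num] }  — shift
  I11: { [P → P F .] }  — reduce
  I12: { [F → num . ) P], [P → num P num .] }  — shift, reduce
  I13: { [F → ) num . )], [F → . ) num )], [F → . )], [F → . num ) P], [F → num . ) P], [P → . )], [P → . F], [P → . P F], [P → . num P num], [P → num . P num] }  — shift
  I14: { [F → ) . num )], [F → ) .], [F → ) num ) .], [F → . ) num )], [F → . )], [F → . num ) P], [F → num ) . P], [P → ) .], [P → . )], [P → . F], [P → . P F], [P → . num P num] }  — shift, 3 reduces
  I15: { [F → ) num . )] }  — shift
  I16: { [F → ) num ) .] }  — reduce

I5 contains complete items [F → ) .], [P → ) .] — reduce-reduce conflict.
I9 contains complete items [F → ) .], [P → ) .] — reduce-reduce conflict.
I14 contains complete items [F → ) .], [F → ) num ) .], [P → ) .] — reduce-reduce conflict.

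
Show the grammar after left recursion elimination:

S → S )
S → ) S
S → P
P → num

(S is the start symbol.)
S → ) S S'
S → P S'
S' → ) S'
S' → ε
P → num

S is directly left-recursive. The standard transformation for
  A → A α₁ | ... | A α_m | β₁ | ... | β_n
is
  A  → β₁ A' | ... | β_n A'
  A' → α₁ A' | ... | α_m A' | ε

S → ) S becomes S → ) S S'
S → P becomes S → P S'
S → S ) becomes S' → ) S'
Add S' → ε

Productions for other non-terminals are unchanged:
  P → num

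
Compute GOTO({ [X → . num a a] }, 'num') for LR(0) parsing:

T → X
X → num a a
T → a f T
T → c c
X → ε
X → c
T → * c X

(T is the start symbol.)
{ [X → num . a a] }

GOTO(I, 'num') = CLOSURE({ [A → αX.β] : [A → α.Xβ] ∈ I, X = 'num' })

Items with dot before 'num', with the dot advanced:
  [X → . num a a] → [X → num . a a]
Closure adds nothing (no advanced item has the dot before a non-terminal).

GOTO = { [X → num . a a] }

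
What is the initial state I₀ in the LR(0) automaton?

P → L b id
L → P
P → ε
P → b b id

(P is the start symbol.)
First, augment the grammar with P' → P
I₀ = CLOSURE({ [P' → . P] }):
  [P' → . P] has the dot before P: add [P → . L b id], [P → .], [P → . b b id]
  [P → . L b id] has the dot before L: add [L → . P]
No further items can be added.

I₀ = { [L → . P], [P → . L b id], [P → . b b id], [P → .], [P' → . P] }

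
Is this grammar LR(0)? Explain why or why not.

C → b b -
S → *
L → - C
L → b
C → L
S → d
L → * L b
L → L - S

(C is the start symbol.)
A grammar is LR(0) if no state in the canonical LR(0) collection has:
  - both a shift item (dot before a terminal) and a complete item (shift-reduce conflict), or
  - two or more complete items (reduce-reduce conflict; the accept item [C' → C .] counts as a complete item here).

Augment with C' → C and build the canonical LR(0) collection (I0 = CLOSURE({[C' → . C]}), then GOTO on every symbol after a dot until no new states appear). It has 16 states:
  I0: { [C → . L], [C → . b b -], [C' → . C], [L → . * L b], [L → . - C], [L → . L - S], [L → . b] }  — shift
  I1: { [L → * . L b], [L → . * L b], [L → . - C], [L → . L - S], [L → . b] }  — shift
  I2: { [C → . L], [C → . b b -], [L → - . C], [L → . * L b], [L → . - C], [L → . L - S], [L → . b] }  — shift
  I3: { [C' → C .] }  — accept
  I4: { [C → L .], [L → L . - S] }  — shift, reduce
  I5: { [C → b . b -], [L → b .] }  — shift, reduce
  I6: { [C → b b . -] }  — shift
  I7: { [C → b b - .] }  — reduce
  I8: { [L → L - . S], [S → . *], [S → . d] }  — shift
  I9: { [S → * .] }  — reduce
  I10: { [L → L - S .] }  — reduce
  I11: { [S → d .] }  — reduce
  I12: { [L → - C .] }  — reduce
  I13: { [L → * L . b], [L → L . - S] }  — shift
  I14: { [L → b .] }  — reduce
  I15: { [L → * L b .] }  — reduce

Conflict in state I4:
  Shift-reduce conflict between [C → L .] and [L → L . - S]
So the grammar is NOT LR(0).

Answer: No. Shift-reduce conflict between [C → L .] and [L → L . - S]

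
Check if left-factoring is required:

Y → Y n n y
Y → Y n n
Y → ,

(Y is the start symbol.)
Yes, Y has productions with common prefix 'Y n n'

Left-factoring is needed when two productions for the same non-terminal
share a common prefix on the right-hand side.

Productions for Y:
  Y → Y n n y
  Y → Y n n
  Y → ,

Found common prefix 'Y n n' in productions for Y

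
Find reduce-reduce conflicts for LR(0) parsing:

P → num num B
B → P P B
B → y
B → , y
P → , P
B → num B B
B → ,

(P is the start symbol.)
No reduce-reduce conflicts

Augment with P' → P and build the canonical LR(0) collection (I0 = CLOSURE({[P' → . P]}), then GOTO on every symbol after a dot until no new states appear). It has 18 states:
  I0: { [P → . , P], [P → . num num B], [P' → . P] }  — shift
  I1: { [P → , . P], [P → . , P], [P → . num num B] }  — shift
  I2: { [P' → P .] }  — accept
  I3: { [P → num . num B] }  — shift
  I4: { [B → . , y], [B → . ,], [B → . P P B], [B → . num B B], [B → . y], [P → . , P], [P → . num num B], [P → num num . B] }  — shift
  I5: { [B → , . y], [B → , .], [P → , . P], [P → . , P], [P → . num num B] }  — shift, reduce
  I6: { [P → num num B .] }  — reduce
  I7: { [B → P . P B], [P → . , P], [P → . num num B] }  — shift
  I8: { [B → . , y], [B → . ,], [B → . P P B], [B → . num B B], [B → . y], [B → num . B B], [P → . , P], [P → . num num B], [P → num . num B] }  — shift
  I9: { [B → y .] }  — reduce
  I10: { [B → . , y], [B → . ,], [B → . P P B], [B → . num B B], [B → . y], [B → num B . B], [P → . , P], [P → . num num B] }  — shift
  I11: { [B → . , y], [B → . ,], [B → . P P B], [B → . num B B], [B → . y], [B → num . B B], [P → . , P], [P → . num num B], [P → num . num B], [P → num num . B] }  — shift
  I12: { [B → . , y], [B → . ,], [B → . P P B], [B → . num B B], [B → . y], [B → num B . B], [P → . , P], [P → . num num B], [P → num num B .] }  — shift, reduce
  I13: { [B → num B B .] }  — reduce
  I14: { [B → . , y], [B → . ,], [B → . P P B], [B → . num B B], [B → . y], [B → P P . B], [P → . , P], [P → . num num B] }  — shift
  I15: { [B → P P B .] }  — reduce
  I16: { [P → , P .] }  — reduce
  I17: { [B → , y .] }  — reduce

No state contains more than one complete item.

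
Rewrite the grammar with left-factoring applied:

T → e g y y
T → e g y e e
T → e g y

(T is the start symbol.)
Left-factoring transforms A → αβ₁ | αβ₂ into A → αA' and A' → β₁ | β₂
(α is the longest common prefix among the alternatives). Repeat until
no nonterminal has two alternatives with a common prefix.

Round 1: T has alternatives sharing prefix 'e g y'. Introduce T': T → e g y T'
  Add: T' → y
  Add: T' → e e
  Add: T' → ε

No remaining common prefixes — done.

Resulting grammar:
T → e g y T'
T' → y
T' → e e
T' → ε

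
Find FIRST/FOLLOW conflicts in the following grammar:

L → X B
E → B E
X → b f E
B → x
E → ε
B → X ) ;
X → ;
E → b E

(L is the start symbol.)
Yes. E → B E with FOLLOW(E) on { ';', 'b', 'x' }; E → b E with FOLLOW(E) on { 'b' }

Nullable non-terminals: E.
FIRST sets used below: FIRST(B) = { ';', 'b', 'x' }

E: nullable alternative(s) E → ε; FOLLOW(E) = { ')', ';', 'b', 'x' }
  E → B E: FIRST \ {ε} = { ';', 'b', 'x' } — overlaps FOLLOW(E) on { ';', 'b', 'x' }: CONFLICT
  E → ε: FIRST \ {ε} = { } — this is the only nullable alternative, skip
  E → b E: FIRST \ {ε} = { 'b' } — overlaps FOLLOW(E) on { 'b' }: CONFLICT

B, L, X have no nullable alternative, so no FIRST/FOLLOW check is needed there.

So the grammar has 2 FIRST/FOLLOW conflicts (marked CONFLICT above).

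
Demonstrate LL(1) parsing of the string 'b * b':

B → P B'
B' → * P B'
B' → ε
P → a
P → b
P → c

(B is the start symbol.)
LL(1) parsing maintains a stack (initially the start symbol over $) and the input. At each step: if the stack top is a terminal, match it against the current input token; if it is a non-terminal N, replace it with the RHS of M[N, lookahead] (the unique production whose predict set contains the lookahead).

Stack is shown with the top on the left.

Stack     Input    Action
-------------------------
B $       b * b $  output B → P B'
P B' $    b * b $  output P → b
b B' $    b * b $  match 'b'
B' $      * b $    output B' → * P B'
* P B' $  * b $    match '*'
P B' $    b $      output P → b
b B' $    b $      match 'b'
B' $      $        output B' → ε
$         $        accept

The string is accepted.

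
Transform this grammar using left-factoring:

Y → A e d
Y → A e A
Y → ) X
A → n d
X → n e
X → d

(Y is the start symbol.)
Left-factoring transforms A → αβ₁ | αβ₂ into A → αA' and A' → β₁ | β₂
(α is the longest common prefix among the alternatives). Repeat until
no nonterminal has two alternatives with a common prefix.

Round 1: Y has alternatives sharing prefix 'A e'. Introduce Y': Y → A e Y'
  Add: Y' → d
  Add: Y' → A

No remaining common prefixes — done.

Resulting grammar:
Y → A e Y'
Y' → d
Y' → A
Y → ) X
A → n d
X → n e
X → d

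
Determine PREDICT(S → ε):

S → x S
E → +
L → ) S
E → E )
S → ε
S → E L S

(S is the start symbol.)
PREDICT(S → ε) = (FIRST(RHS) \ {ε}) ∪ (FOLLOW(S) if ε ∈ FIRST(RHS), i.e. RHS ⇒* ε)
The right-hand side is ε (FIRST(ε) = { ε }), so the predict set is FOLLOW(S) = { $, '+', 'x' }
PREDICT(S → ε) = { $, '+', 'x' }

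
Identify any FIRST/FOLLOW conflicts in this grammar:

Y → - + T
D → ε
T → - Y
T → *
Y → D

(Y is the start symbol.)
No FIRST/FOLLOW conflicts.

Nullable non-terminals: D, Y.
FIRST sets used below: FIRST(D) = { ε }
D has a nullable alternative but only one production, so nothing to check.

Y: nullable alternative(s) Y → D; FOLLOW(Y) = { $ }
  Y → - + T: FIRST \ {ε} = { '-' } — disjoint from FOLLOW(Y)
  Y → D: FIRST \ {ε} = { } — this is the only nullable alternative, skip

T has no nullable alternative, so no FIRST/FOLLOW check is needed there.

No FIRST/FOLLOW conflicts found.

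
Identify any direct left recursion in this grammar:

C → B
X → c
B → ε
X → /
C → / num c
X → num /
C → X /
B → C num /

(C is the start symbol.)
C → B: starts with B
X → c: starts with c
B → ε: starts with ε
X → /: starts with '/'
C → / num c: starts with '/'
X → num /: starts with num
C → X /: starts with X
B → C num /: starts with C

No direct left recursion found.

Answer: No direct left recursion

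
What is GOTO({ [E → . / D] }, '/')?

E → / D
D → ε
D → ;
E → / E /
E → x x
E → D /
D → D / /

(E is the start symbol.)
{ [D → . ;], [D → . D / /], [D → .], [E → / . D] }

GOTO(I, '/') = CLOSURE({ [A → αX.β] : [A → α.Xβ] ∈ I, X = '/' })

Items with dot before '/', with the dot advanced:
  [E → . / D] → [E → / . D]
Closure of the advanced items:
  [E → / . D] has the dot before D: add [D → .], [D → . ;], [D → . D / /]

GOTO = { [D → . ;], [D → . D / /], [D → .], [E → / . D] }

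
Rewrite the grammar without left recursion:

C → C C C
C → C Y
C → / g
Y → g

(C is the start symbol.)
C is directly left-recursive. The standard transformation for
  A → A α₁ | ... | A α_m | β₁ | ... | β_n
is
  A  → β₁ A' | ... | β_n A'
  A' → α₁ A' | ... | α_m A' | ε

C → / g becomes C → / g C'
C → C C C becomes C' → C C C'
C → C Y becomes C' → Y C'
Add C' → ε

Productions for other non-terminals are unchanged:
  Y → g

Resulting grammar:
C → / g C'
C' → C C C'
C' → Y C'
C' → ε
Y → g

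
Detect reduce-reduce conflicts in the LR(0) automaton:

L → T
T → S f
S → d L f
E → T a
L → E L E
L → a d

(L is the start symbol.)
Augment with L' → L and build the canonical LR(0) collection (I0 = CLOSURE({[L' → . L]}), then GOTO on every symbol after a dot until no new states appear). It has 15 states:
  I0: { [E → . T a], [L → . E L E], [L → . T], [L → . a d], [L' → . L], [S → . d L f], [T → . S f] }  — shift
  I1: { [E → . T a], [L → . E L E], [L → . T], [L → . a d], [L → E . L E], [S → . d L f], [T → . S f] }  — shift
  I2: { [L' → L .] }  — accept
  I3: { [T → S . f] }  — shift
  I4: { [E → T . a], [L → T .] }  — shift, reduce
  I5: { [L → a . d] }  — shift
  I6: { [E → . T a], [L → . E L E], [L → . T], [L → . a d], [S → . d L f], [S → d . L f], [T → . S f] }  — shift
  I7: { [S → d L . f] }  — shift
  I8: { [S → d L f .] }  — reduce
  I9: { [L → a d .] }  — reduce
  I10: { [E → T a .] }  — reduce
  I11: { [T → S f .] }  — reduce
  I12: { [E → . T a], [L → E L . E], [S → . d L f], [T → . S f] }  — shift
  I13: { [L → E L E .] }  — reduce
  I14: { [E → T . a] }  — shift

No state contains more than one complete item.

Answer: No reduce-reduce conflicts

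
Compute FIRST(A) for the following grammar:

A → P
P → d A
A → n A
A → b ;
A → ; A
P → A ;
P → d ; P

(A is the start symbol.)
{ ';', 'b', 'd', 'n' }

To compute FIRST(A), examine every production with A on the left-hand side, reading each right-hand side left to right until a non-nullable symbol is reached.

FIRST sets of the other non-terminals involved (by the same procedure, iterated to a fixed point):
  FIRST(P) = { ';', 'b', 'd', 'n' }

From A → P:
  - P is a non-terminal: add FIRST(P) \ {ε} = { ';', 'b', 'd', 'n' }
    P is not nullable, so stop
From A → n A:
  - n is a terminal: add 'n' and stop
From A → b ;:
  - b is a terminal: add 'b' and stop
From A → ; A:
  - ';' is a terminal: add ';' and stop

Collecting: FIRST(A) = { ';', 'b', 'd', 'n' }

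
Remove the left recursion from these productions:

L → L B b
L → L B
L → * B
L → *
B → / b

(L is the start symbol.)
L is directly left-recursive. The standard transformation for
  A → A α₁ | ... | A α_m | β₁ | ... | β_n
is
  A  → β₁ A' | ... | β_n A'
  A' → α₁ A' | ... | α_m A' | ε

L → * B becomes L → * B L'
L → * becomes L → * L'
L → L B b becomes L' → B b L'
L → L B becomes L' → B L'
Add L' → ε

Productions for other non-terminals are unchanged:
  B → / b

Resulting grammar:
L → * B L'
L → * L'
L' → B b L'
L' → B L'
L' → ε
B → / b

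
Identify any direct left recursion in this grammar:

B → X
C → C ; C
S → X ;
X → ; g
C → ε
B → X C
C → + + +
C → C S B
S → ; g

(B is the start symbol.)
Yes, C is left-recursive

Direct left recursion occurs when N → N α for some non-terminal N (the right-hand side begins with the left-hand side itself).

B → X: starts with X
C → C ; C: LEFT RECURSIVE (starts with C)
S → X ;: starts with X
X → ; g: starts with ';'
C → ε: starts with ε
B → X C: starts with X
C → + + +: starts with '+'
C → C S B: LEFT RECURSIVE (starts with C)
S → ; g: starts with ';'

The grammar has direct left recursion on: C.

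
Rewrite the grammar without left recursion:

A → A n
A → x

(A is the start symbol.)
A → x A'
A' → n A'
A' → ε

A is directly left-recursive. The standard transformation for
  A → A α₁ | ... | A α_m | β₁ | ... | β_n
is
  A  → β₁ A' | ... | β_n A'
  A' → α₁ A' | ... | α_m A' | ε

A → x becomes A → x A'
A → A n becomes A' → n A'
Add A' → ε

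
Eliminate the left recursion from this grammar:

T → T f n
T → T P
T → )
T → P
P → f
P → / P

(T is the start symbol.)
T → ) T'
T → P T'
T' → f n T'
T' → P T'
T' → ε
P → f
P → / P

T is directly left-recursive. The standard transformation for
  A → A α₁ | ... | A α_m | β₁ | ... | β_n
is
  A  → β₁ A' | ... | β_n A'
  A' → α₁ A' | ... | α_m A' | ε

T → ) becomes T → ) T'
T → P becomes T → P T'
T → T f n becomes T' → f n T'
T → T P becomes T' → P T'
Add T' → ε

Productions for other non-terminals are unchanged:
  P → f
  P → / P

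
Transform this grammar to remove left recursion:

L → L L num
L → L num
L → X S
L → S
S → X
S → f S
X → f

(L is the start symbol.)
L is directly left-recursive. The standard transformation for
  A → A α₁ | ... | A α_m | β₁ | ... | β_n
is
  A  → β₁ A' | ... | β_n A'
  A' → α₁ A' | ... | α_m A' | ε

L → X S becomes L → X S L'
L → S becomes L → S L'
L → L L num becomes L' → L num L'
L → L num becomes L' → num L'
Add L' → ε

Productions for other non-terminals are unchanged:
  S → X
  S → f S
  X → f

Resulting grammar:
L → X S L'
L → S L'
L' → L num L'
L' → num L'
L' → ε
S → X
S → f S
X → f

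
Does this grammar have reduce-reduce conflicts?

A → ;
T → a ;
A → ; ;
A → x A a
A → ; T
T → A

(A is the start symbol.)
Yes — I6: [A → ; .] vs [A → ; ; .]

Augment with A' → A and build the canonical LR(0) collection (I0 = CLOSURE({[A' → . A]}), then GOTO on every symbol after a dot until no new states appear). It has 11 states:
  I0: { [A → . ; ;], [A → . ; T], [A → . ;], [A → . x A a], [A' → . A] }  — shift
  I1: { [A → . ; ;], [A → . ; T], [A → . ;], [A → . x A a], [A → ; . ;], [A → ; . T], [A → ; .], [T → . A], [T → . a ;] }  — shift, reduce
  I2: { [A' → A .] }  — accept
  I3: { [A → . ; ;], [A → . ; T], [A → . ;], [A → . x A a], [A → x . A a] }  — shift
  I4: { [A → x A . a] }  — shift
  I5: { [A → x A a .] }  — reduce
  I6: { [A → . ; ;], [A → . ; T], [A → . ;], [A → . x A a], [A → ; . ;], [A → ; . T], [A → ; .], [A → ; ; .], [T → . A], [T → . a ;] }  — shift, 2 reduces
  I7: { [T → A .] }  — reduce
  I8: { [A → ; T .] }  — reduce
  I9: { [T → a . ;] }  — shift
  I10: { [T → a ; .] }  — reduce

I6 contains complete items [A → ; .], [A → ; ; .] — reduce-reduce conflict.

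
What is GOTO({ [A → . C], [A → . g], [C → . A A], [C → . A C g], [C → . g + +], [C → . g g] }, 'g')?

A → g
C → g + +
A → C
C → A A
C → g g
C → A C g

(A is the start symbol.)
{ [A → g .], [C → g . + +], [C → g . g] }

GOTO(I, 'g') = CLOSURE({ [A → αX.β] : [A → α.Xβ] ∈ I, X = 'g' })

Items with dot before 'g', with the dot advanced:
  [A → . g] → [A → g .]
  [C → . g + +] → [C → g . + +]
  [C → . g g] → [C → g . g]
Closure adds nothing (no advanced item has the dot before a non-terminal).

GOTO = { [A → g .], [C → g . + +], [C → g . g] }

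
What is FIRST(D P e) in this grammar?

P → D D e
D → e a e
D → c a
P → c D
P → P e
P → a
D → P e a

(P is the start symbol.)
{ 'a', 'c', 'e' }

FIRST sets of the non-terminals involved (from the grammar, by fixed-point iteration):
  FIRST(D) = { 'a', 'c', 'e' }

To compute FIRST(D P e), process the symbols left to right:
Symbol D is a non-terminal. Add FIRST(D) \ {ε} = { 'a', 'c', 'e' }
D is not nullable (ε ∉ FIRST(D)), so stop here.
FIRST(D P e) = { 'a', 'c', 'e' }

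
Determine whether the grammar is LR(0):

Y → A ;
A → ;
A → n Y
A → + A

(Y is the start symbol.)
Yes, the grammar is LR(0)

A grammar is LR(0) if no state in the canonical LR(0) collection has:
  - both a shift item (dot before a terminal) and a complete item (shift-reduce conflict), or
  - two or more complete items (reduce-reduce conflict; the accept item [Y' → Y .] counts as a complete item here).

Augment with Y' → Y and build the canonical LR(0) collection (I0 = CLOSURE({[Y' → . Y]}), then GOTO on every symbol after a dot until no new states appear). It has 9 states:
  I0: { [A → . + A], [A → . ;], [A → . n Y], [Y → . A ;], [Y' → . Y] }  — shift
  I1: { [A → + . A], [A → . + A], [A → . ;], [A → . n Y] }  — shift
  I2: { [A → ; .] }  — reduce
  I3: { [Y → A . ;] }  — shift
  I4: { [Y' → Y .] }  — accept
  I5: { [A → . + A], [A → . ;], [A → . n Y], [A → n . Y], [Y → . A ;] }  — shift
  I6: { [A → n Y .] }  — reduce
  I7: { [Y → A ; .] }  — reduce
  I8: { [A → + A .] }  — reduce

Every state is either a pure shift/goto state or contains exactly one complete item and nothing to shift — no conflicts. The grammar is LR(0).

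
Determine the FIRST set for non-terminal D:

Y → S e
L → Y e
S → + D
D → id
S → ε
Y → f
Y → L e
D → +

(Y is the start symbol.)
{ '+', 'id' }

To compute FIRST(D), examine every production with D on the left-hand side, reading each right-hand side left to right until a non-nullable symbol is reached.

From D → id:
  - id is a terminal: add 'id' and stop
From D → +:
  - '+' is a terminal: add '+' and stop

Collecting: FIRST(D) = { '+', 'id' }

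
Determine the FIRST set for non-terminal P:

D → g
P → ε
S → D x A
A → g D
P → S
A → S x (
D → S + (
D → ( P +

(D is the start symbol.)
{ '(', 'g', ε }

To compute FIRST(P), examine every production with P on the left-hand side, reading each right-hand side left to right until a non-nullable symbol is reached.

FIRST sets of the other non-terminals involved (by the same procedure, iterated to a fixed point):
  FIRST(S) = { '(', 'g' }

From P → ε:
  - ε-production, so ε ∈ FIRST(P)
From P → S:
  - S is a non-terminal: add FIRST(S) \ {ε} = { '(', 'g' }
    S is not nullable, so stop

Collecting: FIRST(P) = { '(', 'g', ε }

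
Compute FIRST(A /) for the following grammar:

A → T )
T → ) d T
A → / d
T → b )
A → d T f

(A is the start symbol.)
FIRST sets of the non-terminals involved (from the grammar, by fixed-point iteration):
  FIRST(A) = { ')', '/', 'b', 'd' }

To compute FIRST(A /), process the symbols left to right:
Symbol A is a non-terminal. Add FIRST(A) \ {ε} = { ')', '/', 'b', 'd' }
A is not nullable (ε ∉ FIRST(A)), so stop here.
FIRST(A /) = { ')', '/', 'b', 'd' }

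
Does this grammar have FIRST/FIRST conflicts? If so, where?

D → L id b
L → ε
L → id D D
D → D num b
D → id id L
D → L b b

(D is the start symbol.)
A FIRST/FIRST conflict occurs when two productions N → α and N → β for the same non-terminal have FIRST(α) ∩ FIRST(β) ≠ ∅ (with ε ∈ FIRST of a nullable right-hand side, so two nullable alternatives also conflict).

FIRST sets of the non-terminals at (or reachable through a nullable prefix from) the front of some alternative:
  FIRST(L) = { 'id', ε }
  FIRST(D) = { 'b', 'id' }

Productions for D:
  D → L id b: FIRST = { 'id' }
  D → D num b: FIRST = { 'b', 'id' }
  D → id id L: FIRST = { 'id' }
  D → L b b: FIRST = { 'b', 'id' }
Productions for L:
  L → ε: FIRST = { ε }
  L → id D D: FIRST = { 'id' }

Conflict for D: D → L id b and D → D num b
  Overlap: { 'id' }
Conflict for D: D → L id b and D → id id L
  Overlap: { 'id' }
Conflict for D: D → L id b and D → L b b
  Overlap: { 'id' }
Conflict for D: D → D num b and D → id id L
  Overlap: { 'id' }
Conflict for D: D → D num b and D → L b b
  Overlap: { 'b', 'id' }
Conflict for D: D → id id L and D → L b b
  Overlap: { 'id' }

Answer: Yes. D → L id b / D → D num b on { 'id' }; D → L id b / D → id id L on { 'id' }; D → L id b / D → L b b on { 'id' }; D → D num b / D → id id L on { 'id' }; D → D num b / D → L b b on { 'b', 'id' }; D → id id L / D → L b b on { 'id' }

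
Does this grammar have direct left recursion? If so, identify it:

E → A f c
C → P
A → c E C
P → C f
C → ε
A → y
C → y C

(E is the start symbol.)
E → A f c: starts with A
C → P: starts with P
A → c E C: starts with c
P → C f: starts with C
C → ε: starts with ε
A → y: starts with y
C → y C: starts with y

No direct left recursion found.

Answer: No direct left recursion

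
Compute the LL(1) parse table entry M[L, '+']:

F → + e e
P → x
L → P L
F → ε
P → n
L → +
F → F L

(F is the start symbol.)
To find M[L, '+'], we find productions for L where '+' is in the predict set (PREDICT(N → α) = (FIRST(α) \ {ε}) ∪ (FOLLOW(N) if α ⇒* ε)).

Relevant sets:
  FIRST(P) = { 'n', 'x' }

L → P L: PREDICT = { 'n', 'x' }
L → +: PREDICT = { '+' }
  '+' is in predict set, so this production goes in M[L, '+']

M[L, '+'] = L → +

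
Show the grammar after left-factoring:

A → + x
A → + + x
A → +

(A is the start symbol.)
Left-factoring transforms A → αβ₁ | αβ₂ into A → αA' and A' → β₁ | β₂
(α is the longest common prefix among the alternatives). Repeat until
no nonterminal has two alternatives with a common prefix.

Round 1: A has alternatives sharing prefix '+'. Introduce A': A → + A'
  Add: A' → x
  Add: A' → + x
  Add: A' → ε

No remaining common prefixes — done.

Resulting grammar:
A → + A'
A' → x
A' → + x
A' → ε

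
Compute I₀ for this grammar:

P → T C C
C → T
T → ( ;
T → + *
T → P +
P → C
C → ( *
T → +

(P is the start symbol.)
First, augment the grammar with P' → P
I₀ = CLOSURE({ [P' → . P] }):
  [P' → . P] has the dot before P: add [P → . T C C], [P → . C]
  [P → . T C C] has the dot before T: add [T → . ( ;], [T → . + *], [T → . P +], [T → . +]
  [P → . C] has the dot before C: add [C → . T], [C → . ( *]
No further items can be added.

I₀ = { [C → . ( *], [C → . T], [P → . C], [P → . T C C], [P' → . P], [T → . ( ;], [T → . + *], [T → . +], [T → . P +] }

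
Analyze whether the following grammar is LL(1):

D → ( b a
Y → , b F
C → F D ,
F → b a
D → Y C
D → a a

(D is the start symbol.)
Yes, the grammar is LL(1).

Relevant sets:
  FIRST(Y) = { ',' }

For D:
  PREDICT(D → '(' b a) = { '(' }
  PREDICT(D → Y C) = { ',' }
  PREDICT(D → a a) = { 'a' }
Y, C, F have a single production, so nothing to check there.

All predict sets are disjoint. The grammar IS LL(1).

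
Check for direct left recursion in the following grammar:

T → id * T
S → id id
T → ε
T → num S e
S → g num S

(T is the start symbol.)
No direct left recursion

T → id * T: starts with id
S → id id: starts with id
T → ε: starts with ε
T → num S e: starts with num
S → g num S: starts with g

No direct left recursion found.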